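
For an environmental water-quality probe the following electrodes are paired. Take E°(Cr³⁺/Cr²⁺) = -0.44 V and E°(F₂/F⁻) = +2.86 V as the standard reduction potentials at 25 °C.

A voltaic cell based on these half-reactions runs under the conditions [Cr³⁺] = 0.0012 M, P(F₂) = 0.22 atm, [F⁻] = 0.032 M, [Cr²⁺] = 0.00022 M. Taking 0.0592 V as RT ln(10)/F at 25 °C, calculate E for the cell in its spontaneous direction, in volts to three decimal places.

+3.325 V

F₂/F⁻ is the cathode (higher E°), Cr³⁺/Cr²⁺ the anode: E°cell = +2.86 − (-0.44) = +3.30 V, n = 2.
Overall: F₂(g) + 2 Cr²⁺(aq) → 2 F⁻(aq) + 2 Cr³⁺(aq)
Q = [F⁻]^2·[Cr³⁺]^2 / (P(F₂)·[Cr²⁺]^2); log Q = -0.859.
E = E° − (0.0592/n) log Q = +3.30 − (0.0592/2)(-0.859) = +3.325 V.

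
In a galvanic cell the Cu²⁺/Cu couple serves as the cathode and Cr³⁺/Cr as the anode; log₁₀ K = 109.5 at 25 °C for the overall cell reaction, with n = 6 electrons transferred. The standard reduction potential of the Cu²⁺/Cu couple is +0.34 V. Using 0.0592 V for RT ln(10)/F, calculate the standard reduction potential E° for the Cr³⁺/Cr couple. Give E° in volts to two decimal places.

-0.74 V

E°cell = (0.0592/n)·log K = (0.0592/6)(109.5) = +1.080 V.
Since Cu²⁺/Cu is the cathode and Cr³⁺/Cr the anode, E°cell = E°(Cu²⁺/Cu) − E°(Cr³⁺/Cr).
So E°(Cr³⁺/Cr) = E°(Cu²⁺/Cu) − E°cell = (+0.34) − (+1.080) = -0.74 V.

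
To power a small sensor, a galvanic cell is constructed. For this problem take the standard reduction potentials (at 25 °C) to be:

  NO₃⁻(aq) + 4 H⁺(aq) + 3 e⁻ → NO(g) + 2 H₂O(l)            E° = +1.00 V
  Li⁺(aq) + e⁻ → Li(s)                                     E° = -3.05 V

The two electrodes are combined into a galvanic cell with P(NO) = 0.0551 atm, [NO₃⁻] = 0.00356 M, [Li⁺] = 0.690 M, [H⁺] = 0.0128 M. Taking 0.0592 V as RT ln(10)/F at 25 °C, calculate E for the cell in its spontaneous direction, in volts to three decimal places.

+3.887 V

NO₃⁻/NO is the cathode (higher E°), Li⁺/Li the anode: E°cell = +1.00 − (-3.05) = +4.05 V, n = 3.
Overall: NO₃⁻(aq) + 4 H⁺(aq) + 3 Li(s) → NO(g) + 2 H₂O(l) + 3 Li⁺(aq)
Q = P(NO)·[Li⁺]^3 / ([NO₃⁻]·[H⁺]^4); log Q = 8.277.
E = E° − (0.0592/n) log Q = +4.05 − (0.0592/3)(8.277) = +3.887 V.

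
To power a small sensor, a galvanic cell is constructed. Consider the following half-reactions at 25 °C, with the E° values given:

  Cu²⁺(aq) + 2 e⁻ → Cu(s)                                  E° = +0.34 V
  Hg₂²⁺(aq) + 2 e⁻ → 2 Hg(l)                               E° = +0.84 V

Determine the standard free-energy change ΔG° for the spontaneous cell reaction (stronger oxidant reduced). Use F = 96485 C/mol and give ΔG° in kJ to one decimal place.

Hg₂²⁺/Hg (E° = +0.84 V) is the cathode; Cu²⁺/Cu (E° = +0.34 V) is the anode, so E°cell = +0.50 V.
Balancing electrons gives n = 2 (lcm of 2 and 2).
ΔG° = −nFE° = −(2)(96485)(+0.50) = -96,485 J = -96.5 kJ.

-96.5 kJ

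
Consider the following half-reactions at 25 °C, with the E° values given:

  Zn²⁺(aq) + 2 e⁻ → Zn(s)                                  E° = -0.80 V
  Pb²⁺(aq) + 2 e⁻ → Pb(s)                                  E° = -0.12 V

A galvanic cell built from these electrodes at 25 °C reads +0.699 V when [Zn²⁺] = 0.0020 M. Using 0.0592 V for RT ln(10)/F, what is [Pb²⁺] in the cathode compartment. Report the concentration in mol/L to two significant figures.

Pb²⁺/Pb is the cathode, Zn²⁺/Zn the anode: E°cell = +0.68 V, n = 2.
Overall reaction: Pb²⁺(aq) + Zn(s) → Pb(s) + Zn²⁺(aq); Q = [Zn²⁺]^1/[Pb²⁺]^1.
From E = E° − (0.0592/n) log Q: log Q = (E° − E)·n/0.0592 = (+0.68 − (+0.699))·2/0.0592 = -0.6419.
So 1·log[Pb²⁺] = 1·log(0.002) − log Q = -2.6990 − (-0.6419) = -2.0571; [Pb²⁺] = 10^(-2.0571) ≈ 0.0088 M.

0.0088 M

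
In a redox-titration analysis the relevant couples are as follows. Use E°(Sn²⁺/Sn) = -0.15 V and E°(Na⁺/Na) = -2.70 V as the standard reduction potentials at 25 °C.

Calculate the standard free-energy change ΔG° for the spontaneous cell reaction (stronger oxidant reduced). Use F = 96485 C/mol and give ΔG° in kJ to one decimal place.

Sn²⁺/Sn (E° = -0.15 V) is the cathode; Na⁺/Na (E° = -2.70 V) is the anode, so E°cell = +2.55 V.
Balancing electrons gives n = 2 (lcm of 2 and 1).
ΔG° = −nFE° = −(2)(96485)(+2.55) = -492,073 J = -492.1 kJ.

-492.1 kJ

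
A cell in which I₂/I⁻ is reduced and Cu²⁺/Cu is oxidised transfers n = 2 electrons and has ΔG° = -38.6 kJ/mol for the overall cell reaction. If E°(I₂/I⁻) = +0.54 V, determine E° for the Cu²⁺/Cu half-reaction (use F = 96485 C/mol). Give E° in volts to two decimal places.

+0.34 V

E°cell = −ΔG°/(nF) = −(-38.6×10³)/((2)(96485)) = +0.200 V.
Since I₂/I⁻ is the cathode and Cu²⁺/Cu the anode, E°cell = E°(I₂/I⁻) − E°(Cu²⁺/Cu).
So E°(Cu²⁺/Cu) = E°(I₂/I⁻) − E°cell = (+0.54) − (+0.200) = +0.34 V.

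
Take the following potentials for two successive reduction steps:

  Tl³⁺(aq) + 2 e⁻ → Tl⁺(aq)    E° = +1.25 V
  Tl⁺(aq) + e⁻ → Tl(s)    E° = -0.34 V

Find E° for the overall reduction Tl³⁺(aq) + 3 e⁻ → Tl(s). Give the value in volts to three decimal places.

Since ΔG° = −nFE° is additive over sequential reductions, n₃E°₃ = n₁E°₁ + n₂E°₂.
E°₃ = (2×+1.25 + 1×-0.34) / 3 = (+2.160) / 3 = +0.720 V.

+0.720 V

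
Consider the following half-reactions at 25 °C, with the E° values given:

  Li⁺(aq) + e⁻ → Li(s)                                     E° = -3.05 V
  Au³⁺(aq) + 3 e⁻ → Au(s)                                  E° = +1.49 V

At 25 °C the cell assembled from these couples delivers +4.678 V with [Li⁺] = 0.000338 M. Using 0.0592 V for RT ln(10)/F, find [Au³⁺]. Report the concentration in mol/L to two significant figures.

0.00038 M

Au³⁺/Au is the cathode, Li⁺/Li the anode: E°cell = +4.54 V, n = 3.
Overall reaction: Au³⁺(aq) + 3 Li(s) → Au(s) + 3 Li⁺(aq); Q = [Li⁺]^3/[Au³⁺]^1.
From E = E° − (0.0592/n) log Q: log Q = (E° − E)·n/0.0592 = (+4.54 − (+4.678))·3/0.0592 = -6.9932.
So 1·log[Au³⁺] = 3·log(0.000338) − log Q = -10.4132 − (-6.9932) = -3.4200; [Au³⁺] = 10^(-3.4200) ≈ 0.00038 M.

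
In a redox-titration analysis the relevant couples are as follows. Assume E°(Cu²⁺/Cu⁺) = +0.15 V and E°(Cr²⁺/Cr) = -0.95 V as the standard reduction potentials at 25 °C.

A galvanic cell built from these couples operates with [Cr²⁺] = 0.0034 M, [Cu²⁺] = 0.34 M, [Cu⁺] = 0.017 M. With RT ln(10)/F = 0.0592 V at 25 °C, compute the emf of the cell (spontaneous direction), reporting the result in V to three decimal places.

+1.250 V

Cu²⁺/Cu⁺ is the cathode (higher E°), Cr²⁺/Cr the anode: E°cell = +0.15 − (-0.95) = +1.10 V, n = 2.
Overall: 2 Cu²⁺(aq) + Cr(s) → 2 Cu⁺(aq) + Cr²⁺(aq)
Q = [Cu⁺]^2·[Cr²⁺] / ([Cu²⁺]^2); log Q = -5.071.
E = E° − (0.0592/n) log Q = +1.10 − (0.0592/2)(-5.071) = +1.250 V.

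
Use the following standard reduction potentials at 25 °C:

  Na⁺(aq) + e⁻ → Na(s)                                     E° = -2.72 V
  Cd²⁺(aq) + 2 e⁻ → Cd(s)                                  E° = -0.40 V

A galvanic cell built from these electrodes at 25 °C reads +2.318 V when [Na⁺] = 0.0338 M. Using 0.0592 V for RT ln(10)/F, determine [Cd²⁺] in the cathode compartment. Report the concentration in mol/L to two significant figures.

Cd²⁺/Cd is the cathode, Na⁺/Na the anode: E°cell = +2.32 V, n = 2.
Overall reaction: Cd²⁺(aq) + 2 Na(s) → Cd(s) + 2 Na⁺(aq); Q = [Na⁺]^2/[Cd²⁺]^1.
From E = E° − (0.0592/n) log Q: log Q = (E° − E)·n/0.0592 = (+2.32 − (+2.318))·2/0.0592 = 0.0676.
So 1·log[Cd²⁺] = 2·log(0.0338) − log Q = -2.9422 − (0.0676) = -3.0098; [Cd²⁺] = 10^(-3.0098) ≈ 0.00098 M.

0.00098 M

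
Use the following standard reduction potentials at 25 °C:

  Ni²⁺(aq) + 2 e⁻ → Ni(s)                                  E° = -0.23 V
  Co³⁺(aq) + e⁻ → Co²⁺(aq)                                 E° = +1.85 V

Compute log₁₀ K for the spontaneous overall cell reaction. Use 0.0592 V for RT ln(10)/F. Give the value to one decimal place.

70.3

Cathode: Co³⁺/Co²⁺; anode: Ni²⁺/Ni. E°cell = +2.08 V, n = 2.
log K = nE°cell / 0.0592 = (2)(+2.08) / 0.0592 = 70.3.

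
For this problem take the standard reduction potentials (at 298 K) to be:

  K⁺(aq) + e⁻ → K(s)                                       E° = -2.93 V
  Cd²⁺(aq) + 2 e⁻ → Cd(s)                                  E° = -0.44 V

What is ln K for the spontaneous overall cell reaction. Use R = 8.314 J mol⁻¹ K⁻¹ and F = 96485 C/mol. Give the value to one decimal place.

Cathode: Cd²⁺/Cd; anode: K⁺/K. E°cell = (-0.44) − (-2.93) = +2.49 V, with n = 2.
ΔG° = −nFE° = −RT ln K, so ln K = nFE°/(RT) = (2)(96485)(+2.49) / ((8.314)(298)) = 193.938.

193.9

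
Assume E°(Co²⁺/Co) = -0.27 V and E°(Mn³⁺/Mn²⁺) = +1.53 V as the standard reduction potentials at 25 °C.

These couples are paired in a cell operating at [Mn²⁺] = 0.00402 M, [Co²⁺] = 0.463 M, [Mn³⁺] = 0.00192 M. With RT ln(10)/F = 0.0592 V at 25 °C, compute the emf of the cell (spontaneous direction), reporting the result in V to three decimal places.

Mn³⁺/Mn²⁺ is the cathode (higher E°), Co²⁺/Co the anode: E°cell = +1.53 − (-0.27) = +1.80 V, n = 2.
Overall: 2 Mn³⁺(aq) + Co(s) → 2 Mn²⁺(aq) + Co²⁺(aq)
Q = [Mn²⁺]^2·[Co²⁺] / ([Mn³⁺]^2); log Q = 0.307.
E = E° − (0.0592/n) log Q = +1.80 − (0.0592/2)(0.307) = +1.791 V.

+1.791 V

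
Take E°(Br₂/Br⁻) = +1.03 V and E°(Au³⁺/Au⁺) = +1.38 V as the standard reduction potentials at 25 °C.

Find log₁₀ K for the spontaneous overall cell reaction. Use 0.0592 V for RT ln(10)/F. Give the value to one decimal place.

Cathode: Au³⁺/Au⁺; anode: Br₂/Br⁻. E°cell = +0.35 V, n = 2.
log K = nE°cell / 0.0592 = (2)(+0.35) / 0.0592 = 11.8.

11.8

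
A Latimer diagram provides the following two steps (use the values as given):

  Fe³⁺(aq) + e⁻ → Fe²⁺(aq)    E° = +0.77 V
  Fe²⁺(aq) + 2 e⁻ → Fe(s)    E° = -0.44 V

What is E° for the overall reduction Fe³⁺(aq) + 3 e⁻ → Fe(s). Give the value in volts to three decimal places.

-0.037 V

Since ΔG° = −nFE° is additive over sequential reductions, n₃E°₃ = n₁E°₁ + n₂E°₂.
E°₃ = (1×+0.77 + 2×-0.44) / 3 = (-0.110) / 3 = -0.037 V.
E° values themselves are not directly additive — weighting by electron count is essential.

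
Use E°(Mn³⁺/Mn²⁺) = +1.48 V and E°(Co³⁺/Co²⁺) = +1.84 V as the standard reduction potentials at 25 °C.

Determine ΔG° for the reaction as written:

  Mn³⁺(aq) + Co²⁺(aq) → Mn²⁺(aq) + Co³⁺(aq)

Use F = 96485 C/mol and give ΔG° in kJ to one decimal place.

+34.7 kJ

As written, Mn³⁺/Mn²⁺ is reduced (cathode) and Co³⁺/Co²⁺ is oxidised (anode), so E°cell = (+1.48) − (+1.84) = -0.36 V.
Balancing electrons gives n = 1.
ΔG° = −nFE° = −(1)(96485)(-0.36) = 34,735 J = +34.7 kJ.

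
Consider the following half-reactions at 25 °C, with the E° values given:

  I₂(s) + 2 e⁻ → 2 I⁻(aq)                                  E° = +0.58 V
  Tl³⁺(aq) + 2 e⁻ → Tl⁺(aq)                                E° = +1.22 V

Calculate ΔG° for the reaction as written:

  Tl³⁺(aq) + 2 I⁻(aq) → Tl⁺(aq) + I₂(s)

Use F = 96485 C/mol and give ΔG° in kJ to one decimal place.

As written, Tl³⁺/Tl⁺ is reduced (cathode) and I₂/I⁻ is oxidised (anode), so E°cell = (+1.22) − (+0.58) = +0.64 V.
Balancing electrons gives n = 2.
ΔG° = −nFE° = −(2)(96485)(+0.64) = -123,501 J = -123.5 kJ.

-123.5 kJ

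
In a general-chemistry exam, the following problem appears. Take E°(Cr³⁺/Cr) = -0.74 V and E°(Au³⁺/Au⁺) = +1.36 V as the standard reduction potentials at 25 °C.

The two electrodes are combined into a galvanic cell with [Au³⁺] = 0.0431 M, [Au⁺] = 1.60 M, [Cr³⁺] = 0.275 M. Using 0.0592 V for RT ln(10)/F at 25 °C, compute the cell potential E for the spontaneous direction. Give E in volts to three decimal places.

Au³⁺/Au⁺ is the cathode (higher E°), Cr³⁺/Cr the anode: E°cell = +1.36 − (-0.74) = +2.10 V, n = 6.
Overall: 3 Au³⁺(aq) + 2 Cr(s) → 3 Au⁺(aq) + 2 Cr³⁺(aq)
Q = [Au⁺]^3·[Cr³⁺]^2 / ([Au³⁺]^3); log Q = 3.588.
E = E° − (0.0592/n) log Q = +2.10 − (0.0592/6)(3.588) = +2.065 V.

+2.065 V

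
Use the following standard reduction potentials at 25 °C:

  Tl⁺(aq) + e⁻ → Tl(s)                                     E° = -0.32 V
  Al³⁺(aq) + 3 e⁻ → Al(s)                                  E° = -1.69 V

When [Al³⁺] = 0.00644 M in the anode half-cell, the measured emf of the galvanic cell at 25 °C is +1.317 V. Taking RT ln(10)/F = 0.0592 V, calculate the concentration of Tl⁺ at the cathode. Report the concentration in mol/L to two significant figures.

Tl⁺/Tl is the cathode, Al³⁺/Al the anode: E°cell = +1.37 V, n = 3.
Overall reaction: 3 Tl⁺(aq) + Al(s) → 3 Tl(s) + Al³⁺(aq); Q = [Al³⁺]^1/[Tl⁺]^3.
From E = E° − (0.0592/n) log Q: log Q = (E° − E)·n/0.0592 = (+1.37 − (+1.317))·3/0.0592 = 2.6858.
So 3·log[Tl⁺] = 1·log(0.00644) − log Q = -2.1911 − (2.6858) = -4.8769; log[Tl⁺] = -4.8769 / 3 = -1.6256; [Tl⁺] = 10^(-1.6256) ≈ 0.024 M.

0.024 M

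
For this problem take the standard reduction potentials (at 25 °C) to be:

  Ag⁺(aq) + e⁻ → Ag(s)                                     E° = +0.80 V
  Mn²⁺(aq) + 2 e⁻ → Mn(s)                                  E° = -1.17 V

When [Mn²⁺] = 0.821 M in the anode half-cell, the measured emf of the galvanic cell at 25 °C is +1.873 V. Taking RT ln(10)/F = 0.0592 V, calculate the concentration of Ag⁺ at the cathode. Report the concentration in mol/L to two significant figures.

0.021 M

Ag⁺/Ag is the cathode, Mn²⁺/Mn the anode: E°cell = +1.97 V, n = 2.
Overall reaction: 2 Ag⁺(aq) + Mn(s) → 2 Ag(s) + Mn²⁺(aq); Q = [Mn²⁺]^1/[Ag⁺]^2.
From E = E° − (0.0592/n) log Q: log Q = (E° − E)·n/0.0592 = (+1.97 − (+1.873))·2/0.0592 = 3.2770.
So 2·log[Ag⁺] = 1·log(0.821) − log Q = -0.0857 − (3.2770) = -3.3627; log[Ag⁺] = -3.3627 / 2 = -1.6813; [Ag⁺] = 10^(-1.6813) ≈ 0.021 M.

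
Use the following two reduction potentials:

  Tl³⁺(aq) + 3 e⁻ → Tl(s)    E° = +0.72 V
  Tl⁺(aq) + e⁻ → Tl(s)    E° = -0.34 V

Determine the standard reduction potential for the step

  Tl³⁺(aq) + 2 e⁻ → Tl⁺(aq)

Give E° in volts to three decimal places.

+1.250 V

Sequential free energies add, so n₃E°₃ = n₁E°₁ + n₂E°₂.
With n₃ = 3, and the known step contributing 1×(-0.34) V, the unknown satisfies 2·E° = 3×(+0.72) − 1×(-0.34) = +2.500.
E° = +2.500 / 2 = +1.250 V.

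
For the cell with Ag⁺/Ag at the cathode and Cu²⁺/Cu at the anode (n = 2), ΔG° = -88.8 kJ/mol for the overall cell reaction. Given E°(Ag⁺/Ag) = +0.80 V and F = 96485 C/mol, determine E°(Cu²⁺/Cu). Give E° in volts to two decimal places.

+0.34 V

E°cell = −ΔG°/(nF) = −(-88.8×10³)/((2)(96485)) = +0.460 V.
Since Ag⁺/Ag is the cathode and Cu²⁺/Cu the anode, E°cell = E°(Ag⁺/Ag) − E°(Cu²⁺/Cu).
So E°(Cu²⁺/Cu) = E°(Ag⁺/Ag) − E°cell = (+0.80) − (+0.460) = +0.34 V.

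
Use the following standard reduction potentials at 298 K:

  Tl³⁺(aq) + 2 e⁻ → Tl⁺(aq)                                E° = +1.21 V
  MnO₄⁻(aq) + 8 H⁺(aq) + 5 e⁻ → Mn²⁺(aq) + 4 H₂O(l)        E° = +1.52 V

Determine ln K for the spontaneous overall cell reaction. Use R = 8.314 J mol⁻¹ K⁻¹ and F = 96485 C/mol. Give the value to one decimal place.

Cathode: MnO₄⁻/Mn²⁺; anode: Tl³⁺/Tl⁺. E°cell = (+1.52) − (+1.21) = +0.31 V, with n = 10.
ΔG° = −nFE° = −RT ln K, so ln K = nFE°/(RT) = (10)(96485)(+0.31) / ((8.314)(298)) = 120.724.

120.7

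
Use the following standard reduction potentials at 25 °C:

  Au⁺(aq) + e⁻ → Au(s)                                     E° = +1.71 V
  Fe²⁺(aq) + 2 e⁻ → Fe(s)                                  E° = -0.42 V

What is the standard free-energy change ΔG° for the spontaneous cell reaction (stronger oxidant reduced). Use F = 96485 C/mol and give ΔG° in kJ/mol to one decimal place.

Au⁺/Au (E° = +1.71 V) is the cathode; Fe²⁺/Fe (E° = -0.42 V) is the anode, so E°cell = +2.13 V.
Balancing electrons gives n = 2 (lcm of 1 and 2).
ΔG° = −nFE° = −(2)(96485)(+2.13) = -411,026 J = -411.0 kJ/mol.

-411.0 kJ/mol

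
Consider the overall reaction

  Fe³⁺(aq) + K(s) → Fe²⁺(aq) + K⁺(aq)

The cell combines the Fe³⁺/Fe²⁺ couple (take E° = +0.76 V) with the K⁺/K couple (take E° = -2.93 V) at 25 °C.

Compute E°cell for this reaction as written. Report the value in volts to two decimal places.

The Fe³⁺/Fe²⁺ couple has the higher reduction potential, so it is the cathode; K⁺/K is oxidised at the anode.
E°cell = E°(cathode) − E°(anode) = (+0.76) − (-2.93) = +3.69 V.

+3.69 V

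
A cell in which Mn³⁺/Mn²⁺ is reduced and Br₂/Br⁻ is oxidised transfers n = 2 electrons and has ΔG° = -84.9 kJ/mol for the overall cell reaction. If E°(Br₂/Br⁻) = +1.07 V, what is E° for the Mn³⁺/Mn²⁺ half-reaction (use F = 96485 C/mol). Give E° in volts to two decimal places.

E°cell = −ΔG°/(nF) = −(-84.9×10³)/((2)(96485)) = +0.440 V.
Since Mn³⁺/Mn²⁺ is the cathode and Br₂/Br⁻ the anode, E°cell = E°(Mn³⁺/Mn²⁺) − E°(Br₂/Br⁻).
So E°(Mn³⁺/Mn²⁺) = E°cell + E°(Br₂/Br⁻) = +0.440 + (+1.07) = +1.51 V.

+1.51 V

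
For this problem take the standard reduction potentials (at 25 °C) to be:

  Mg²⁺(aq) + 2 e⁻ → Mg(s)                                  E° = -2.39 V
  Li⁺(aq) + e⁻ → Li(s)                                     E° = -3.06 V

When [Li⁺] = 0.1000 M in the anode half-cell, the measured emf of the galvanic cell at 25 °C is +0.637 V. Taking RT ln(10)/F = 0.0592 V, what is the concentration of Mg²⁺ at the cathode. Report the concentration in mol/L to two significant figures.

Mg²⁺/Mg is the cathode, Li⁺/Li the anode: E°cell = +0.67 V, n = 2.
Overall reaction: Mg²⁺(aq) + 2 Li(s) → Mg(s) + 2 Li⁺(aq); Q = [Li⁺]^2/[Mg²⁺]^1.
From E = E° − (0.0592/n) log Q: log Q = (E° − E)·n/0.0592 = (+0.67 − (+0.637))·2/0.0592 = 1.1149.
So 1·log[Mg²⁺] = 2·log(0.1) − log Q = -2.0000 − (1.1149) = -3.1149; [Mg²⁺] = 10^(-3.1149) ≈ 0.00077 M.

0.00077 M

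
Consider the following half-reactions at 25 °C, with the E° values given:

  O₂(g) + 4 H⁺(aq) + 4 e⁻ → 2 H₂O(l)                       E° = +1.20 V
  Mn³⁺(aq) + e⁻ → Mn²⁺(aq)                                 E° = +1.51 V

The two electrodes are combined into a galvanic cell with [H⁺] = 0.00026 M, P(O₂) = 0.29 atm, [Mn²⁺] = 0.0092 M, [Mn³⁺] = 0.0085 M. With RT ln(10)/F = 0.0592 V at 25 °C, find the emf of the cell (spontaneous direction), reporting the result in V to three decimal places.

+0.528 V

Mn³⁺/Mn²⁺ is the cathode (higher E°), O₂/H₂O the anode: E°cell = +1.51 − (+1.20) = +0.31 V, n = 4.
Overall: 4 Mn³⁺(aq) + 2 H₂O(l) → 4 Mn²⁺(aq) + O₂(g) + 4 H⁺(aq)
Q = [Mn²⁺]^4·P(O₂)·[H⁺]^4 / ([Mn³⁺]^4); log Q = -14.740.
E = E° − (0.0592/n) log Q = +0.31 − (0.0592/4)(-14.740) = +0.528 V.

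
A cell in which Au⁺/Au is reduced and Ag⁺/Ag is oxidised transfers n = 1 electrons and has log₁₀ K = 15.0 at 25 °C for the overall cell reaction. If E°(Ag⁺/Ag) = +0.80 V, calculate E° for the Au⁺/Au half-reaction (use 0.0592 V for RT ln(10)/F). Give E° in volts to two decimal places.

E°cell = (0.0592/n)·log K = (0.0592/1)(15.0) = +0.888 V.
Since Au⁺/Au is the cathode and Ag⁺/Ag the anode, E°cell = E°(Au⁺/Au) − E°(Ag⁺/Ag).
So E°(Au⁺/Au) = E°cell + E°(Ag⁺/Ag) = +0.888 + (+0.80) = +1.69 V.

+1.69 V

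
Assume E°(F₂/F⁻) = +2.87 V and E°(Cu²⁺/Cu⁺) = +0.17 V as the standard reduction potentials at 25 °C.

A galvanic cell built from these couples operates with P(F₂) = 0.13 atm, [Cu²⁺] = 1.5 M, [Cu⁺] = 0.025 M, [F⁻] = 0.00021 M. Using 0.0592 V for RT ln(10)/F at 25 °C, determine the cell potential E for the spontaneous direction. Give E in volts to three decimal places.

+2.786 V

F₂/F⁻ is the cathode (higher E°), Cu²⁺/Cu⁺ the anode: E°cell = +2.87 − (+0.17) = +2.70 V, n = 2.
Overall: F₂(g) + 2 Cu⁺(aq) → 2 F⁻(aq) + 2 Cu²⁺(aq)
Q = [F⁻]^2·[Cu²⁺]^2 / (P(F₂)·[Cu⁺]^2); log Q = -2.913.
E = E° − (0.0592/n) log Q = +2.70 − (0.0592/2)(-2.913) = +2.786 V.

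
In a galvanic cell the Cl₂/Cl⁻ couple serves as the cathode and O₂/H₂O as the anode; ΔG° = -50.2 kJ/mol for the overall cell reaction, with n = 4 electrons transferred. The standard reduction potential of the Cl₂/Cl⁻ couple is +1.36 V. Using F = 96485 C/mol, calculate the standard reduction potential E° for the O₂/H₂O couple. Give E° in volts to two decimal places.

+1.23 V

E°cell = −ΔG°/(nF) = −(-50.2×10³)/((4)(96485)) = +0.130 V.
Since Cl₂/Cl⁻ is the cathode and O₂/H₂O the anode, E°cell = E°(Cl₂/Cl⁻) − E°(O₂/H₂O).
So E°(O₂/H₂O) = E°(Cl₂/Cl⁻) − E°cell = (+1.36) − (+0.130) = +1.23 V.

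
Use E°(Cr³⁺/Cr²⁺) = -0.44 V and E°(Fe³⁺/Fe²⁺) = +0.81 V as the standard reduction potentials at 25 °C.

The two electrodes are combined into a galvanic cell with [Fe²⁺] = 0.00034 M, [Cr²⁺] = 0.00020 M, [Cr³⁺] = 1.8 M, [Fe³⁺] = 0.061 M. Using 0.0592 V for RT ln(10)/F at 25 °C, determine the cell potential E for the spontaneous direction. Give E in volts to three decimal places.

Fe³⁺/Fe²⁺ is the cathode (higher E°), Cr³⁺/Cr²⁺ the anode: E°cell = +0.81 − (-0.44) = +1.25 V, n = 1.
Overall: Fe³⁺(aq) + Cr²⁺(aq) → Fe²⁺(aq) + Cr³⁺(aq)
Q = [Fe²⁺]·[Cr³⁺] / ([Fe³⁺]·[Cr²⁺]); log Q = 1.700.
E = E° − (0.0592/n) log Q = +1.25 − (0.0592/1)(1.700) = +1.149 V.

+1.149 V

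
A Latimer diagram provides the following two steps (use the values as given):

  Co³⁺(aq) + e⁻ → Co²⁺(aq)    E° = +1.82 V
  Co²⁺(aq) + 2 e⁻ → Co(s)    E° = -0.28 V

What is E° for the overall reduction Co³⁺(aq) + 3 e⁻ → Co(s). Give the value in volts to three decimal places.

Standard free energies of sequential steps add: ΔG°₃ = ΔG°₁ + ΔG°₂, so n₃E°₃ = n₁E°₁ + n₂E°₂.
E°₃ = (1×+1.82 + 2×-0.28) / 3 = (+1.260) / 3 = +0.420 V.

+0.420 V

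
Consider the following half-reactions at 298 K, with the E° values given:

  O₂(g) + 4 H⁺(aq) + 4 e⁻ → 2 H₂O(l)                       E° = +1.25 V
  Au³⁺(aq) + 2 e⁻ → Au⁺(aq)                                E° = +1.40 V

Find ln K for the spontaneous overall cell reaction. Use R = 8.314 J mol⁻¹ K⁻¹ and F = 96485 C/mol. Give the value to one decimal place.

Cathode: Au³⁺/Au⁺; anode: O₂/H₂O. E°cell = (+1.40) − (+1.25) = +0.15 V, with n = 4.
ΔG° = −nFE° = −RT ln K, so ln K = nFE°/(RT) = (4)(96485)(+0.15) / ((8.314)(298)) = 23.366.

23.4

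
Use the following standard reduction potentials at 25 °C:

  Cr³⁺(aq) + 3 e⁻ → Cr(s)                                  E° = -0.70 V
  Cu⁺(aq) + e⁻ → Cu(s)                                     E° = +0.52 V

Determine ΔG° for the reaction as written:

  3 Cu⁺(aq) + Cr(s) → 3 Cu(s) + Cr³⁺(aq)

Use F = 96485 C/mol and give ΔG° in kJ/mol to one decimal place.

-353.1 kJ/mol

As written, Cu⁺/Cu is reduced (cathode) and Cr³⁺/Cr is oxidised (anode), so E°cell = (+0.52) − (-0.70) = +1.22 V.
Balancing electrons gives n = 3.
ΔG° = −nFE° = −(3)(96485)(+1.22) = -353,135 J = -353.1 kJ/mol.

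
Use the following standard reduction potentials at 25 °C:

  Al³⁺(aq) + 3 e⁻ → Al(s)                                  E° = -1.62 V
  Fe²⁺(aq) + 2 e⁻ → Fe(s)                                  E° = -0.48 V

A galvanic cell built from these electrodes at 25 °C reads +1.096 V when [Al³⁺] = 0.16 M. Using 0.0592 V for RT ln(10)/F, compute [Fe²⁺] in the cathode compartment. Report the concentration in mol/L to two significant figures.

Fe²⁺/Fe is the cathode, Al³⁺/Al the anode: E°cell = +1.14 V, n = 6.
Overall reaction: 3 Fe²⁺(aq) + 2 Al(s) → 3 Fe(s) + 2 Al³⁺(aq); Q = [Al³⁺]^2/[Fe²⁺]^3.
From E = E° − (0.0592/n) log Q: log Q = (E° − E)·n/0.0592 = (+1.14 − (+1.096))·6/0.0592 = 4.4595.
So 3·log[Fe²⁺] = 2·log(0.16) − log Q = -1.5918 − (4.4595) = -6.0513; log[Fe²⁺] = -6.0513 / 3 = -2.0171; [Fe²⁺] = 10^(-2.0171) ≈ 0.0096 M.

0.0096 M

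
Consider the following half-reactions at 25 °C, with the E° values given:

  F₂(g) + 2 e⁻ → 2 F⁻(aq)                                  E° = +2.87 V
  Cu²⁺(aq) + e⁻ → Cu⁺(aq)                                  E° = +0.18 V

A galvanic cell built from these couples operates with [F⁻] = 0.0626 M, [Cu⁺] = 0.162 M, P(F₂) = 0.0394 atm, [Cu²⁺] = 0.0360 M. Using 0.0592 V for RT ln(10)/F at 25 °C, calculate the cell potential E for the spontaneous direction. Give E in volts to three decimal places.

+2.758 V

F₂/F⁻ is the cathode (higher E°), Cu²⁺/Cu⁺ the anode: E°cell = +2.87 − (+0.18) = +2.69 V, n = 2.
Overall: F₂(g) + 2 Cu⁺(aq) → 2 F⁻(aq) + 2 Cu²⁺(aq)
Q = [F⁻]^2·[Cu²⁺]^2 / (P(F₂)·[Cu⁺]^2); log Q = -2.309.
E = E° − (0.0592/n) log Q = +2.69 − (0.0592/2)(-2.309) = +2.758 V.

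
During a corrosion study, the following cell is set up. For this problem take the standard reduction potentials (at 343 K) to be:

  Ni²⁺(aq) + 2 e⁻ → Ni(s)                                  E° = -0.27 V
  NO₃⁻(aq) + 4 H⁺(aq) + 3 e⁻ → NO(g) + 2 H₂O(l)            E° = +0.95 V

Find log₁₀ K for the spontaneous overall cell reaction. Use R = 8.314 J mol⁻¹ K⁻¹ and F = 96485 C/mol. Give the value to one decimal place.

Cathode: NO₃⁻/NO; anode: Ni²⁺/Ni. E°cell = (+0.95) − (-0.27) = +1.22 V, with n = 6.
ΔG° = −nFE° = −RT ln K, so ln K = nFE°/(RT) = (6)(96485)(+1.22) / ((8.314)(343)) = 247.666.
log₁₀ K = 247.666 / ln 10 = 107.6.

107.6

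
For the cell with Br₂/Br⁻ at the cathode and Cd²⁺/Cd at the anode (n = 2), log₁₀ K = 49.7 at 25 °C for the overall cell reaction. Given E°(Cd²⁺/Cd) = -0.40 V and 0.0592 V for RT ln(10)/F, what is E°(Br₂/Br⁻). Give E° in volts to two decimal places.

E°cell = (0.0592/n)·log K = (0.0592/2)(49.7) = +1.471 V.
Since Br₂/Br⁻ is the cathode and Cd²⁺/Cd the anode, E°cell = E°(Br₂/Br⁻) − E°(Cd²⁺/Cd).
So E°(Br₂/Br⁻) = E°cell + E°(Cd²⁺/Cd) = +1.471 + (-0.40) = +1.07 V.

+1.07 V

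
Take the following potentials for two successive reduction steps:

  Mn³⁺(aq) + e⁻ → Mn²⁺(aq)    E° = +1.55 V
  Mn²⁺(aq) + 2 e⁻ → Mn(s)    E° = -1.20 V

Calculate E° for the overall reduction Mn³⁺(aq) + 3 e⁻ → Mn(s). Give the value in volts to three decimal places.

-0.283 V

Standard free energies of sequential steps add: ΔG°₃ = ΔG°₁ + ΔG°₂, so n₃E°₃ = n₁E°₁ + n₂E°₂.
E°₃ = (1×+1.55 + 2×-1.20) / 3 = (-0.850) / 3 = -0.283 V.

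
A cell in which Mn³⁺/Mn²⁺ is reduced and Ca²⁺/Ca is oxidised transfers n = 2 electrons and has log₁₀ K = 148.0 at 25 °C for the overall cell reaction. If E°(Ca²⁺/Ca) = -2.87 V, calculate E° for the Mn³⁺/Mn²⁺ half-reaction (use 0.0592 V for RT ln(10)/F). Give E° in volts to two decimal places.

E°cell = (0.0592/n)·log K = (0.0592/2)(148.0) = +4.381 V.
Since Mn³⁺/Mn²⁺ is the cathode and Ca²⁺/Ca the anode, E°cell = E°(Mn³⁺/Mn²⁺) − E°(Ca²⁺/Ca).
So E°(Mn³⁺/Mn²⁺) = E°cell + E°(Ca²⁺/Ca) = +4.381 + (-2.87) = +1.51 V.

+1.51 V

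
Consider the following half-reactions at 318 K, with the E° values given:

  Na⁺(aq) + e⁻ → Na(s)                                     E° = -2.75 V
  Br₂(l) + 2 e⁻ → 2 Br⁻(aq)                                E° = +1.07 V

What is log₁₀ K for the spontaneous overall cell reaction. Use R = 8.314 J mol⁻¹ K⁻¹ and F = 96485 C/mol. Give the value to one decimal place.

121.1

Cathode: Br₂/Br⁻; anode: Na⁺/Na. E°cell = (+1.07) − (-2.75) = +3.82 V, with n = 2.
ΔG° = −nFE° = −RT ln K, so ln K = nFE°/(RT) = (2)(96485)(+3.82) / ((8.314)(318)) = 278.815.
log₁₀ K = 278.815 / ln 10 = 121.1.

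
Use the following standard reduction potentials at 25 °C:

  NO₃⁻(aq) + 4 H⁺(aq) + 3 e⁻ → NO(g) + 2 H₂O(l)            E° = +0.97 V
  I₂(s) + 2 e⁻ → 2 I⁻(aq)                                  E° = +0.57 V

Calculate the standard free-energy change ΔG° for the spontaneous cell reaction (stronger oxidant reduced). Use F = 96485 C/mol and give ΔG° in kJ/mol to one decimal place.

-231.6 kJ/mol

NO₃⁻/NO (E° = +0.97 V) is the cathode; I₂/I⁻ (E° = +0.57 V) is the anode, so E°cell = +0.40 V.
Balancing electrons gives n = 6 (lcm of 3 and 2).
ΔG° = −nFE° = −(6)(96485)(+0.40) = -231,564 J = -231.6 kJ/mol.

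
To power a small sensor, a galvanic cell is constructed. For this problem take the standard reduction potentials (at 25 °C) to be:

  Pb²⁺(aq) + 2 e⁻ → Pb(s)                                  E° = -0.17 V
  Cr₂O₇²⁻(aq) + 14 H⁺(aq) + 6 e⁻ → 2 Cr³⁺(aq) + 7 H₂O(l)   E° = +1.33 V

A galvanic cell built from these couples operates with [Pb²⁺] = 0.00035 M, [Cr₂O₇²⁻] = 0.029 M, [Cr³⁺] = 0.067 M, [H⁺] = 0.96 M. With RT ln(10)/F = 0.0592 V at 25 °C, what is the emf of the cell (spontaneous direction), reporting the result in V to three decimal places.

Cr₂O₇²⁻/Cr³⁺ is the cathode (higher E°), Pb²⁺/Pb the anode: E°cell = +1.33 − (-0.17) = +1.50 V, n = 6.
Overall: Cr₂O₇²⁻(aq) + 14 H⁺(aq) + 3 Pb(s) → 2 Cr³⁺(aq) + 7 H₂O(l) + 3 Pb²⁺(aq)
Q = [Cr³⁺]^2·[Pb²⁺]^3 / ([Cr₂O₇²⁻]·[H⁺]^14); log Q = -10.930.
E = E° − (0.0592/n) log Q = +1.50 − (0.0592/6)(-10.930) = +1.608 V.

+1.608 V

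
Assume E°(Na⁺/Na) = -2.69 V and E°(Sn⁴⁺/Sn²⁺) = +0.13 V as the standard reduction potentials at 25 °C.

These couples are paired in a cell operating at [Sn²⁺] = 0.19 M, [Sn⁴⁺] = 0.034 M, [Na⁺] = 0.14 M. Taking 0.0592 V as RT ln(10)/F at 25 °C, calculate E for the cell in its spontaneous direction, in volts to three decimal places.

+2.848 V

Sn⁴⁺/Sn²⁺ is the cathode (higher E°), Na⁺/Na the anode: E°cell = +0.13 − (-2.69) = +2.82 V, n = 2.
Overall: Sn⁴⁺(aq) + 2 Na(s) → Sn²⁺(aq) + 2 Na⁺(aq)
Q = [Sn²⁺]·[Na⁺]^2 / ([Sn⁴⁺]); log Q = -0.960.
E = E° − (0.0592/n) log Q = +2.82 − (0.0592/2)(-0.960) = +2.848 V.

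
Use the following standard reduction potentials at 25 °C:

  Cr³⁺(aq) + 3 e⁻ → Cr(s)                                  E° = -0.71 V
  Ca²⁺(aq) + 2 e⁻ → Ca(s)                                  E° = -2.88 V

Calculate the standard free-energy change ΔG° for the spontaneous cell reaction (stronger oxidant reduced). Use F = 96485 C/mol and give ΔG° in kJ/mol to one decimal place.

Cr³⁺/Cr (E° = -0.71 V) is the cathode; Ca²⁺/Ca (E° = -2.88 V) is the anode, so E°cell = +2.17 V.
Balancing electrons gives n = 6 (lcm of 3 and 2).
ΔG° = −nFE° = −(6)(96485)(+2.17) = -1,256,235 J = -1256.2 kJ/mol.

-1256.2 kJ/mol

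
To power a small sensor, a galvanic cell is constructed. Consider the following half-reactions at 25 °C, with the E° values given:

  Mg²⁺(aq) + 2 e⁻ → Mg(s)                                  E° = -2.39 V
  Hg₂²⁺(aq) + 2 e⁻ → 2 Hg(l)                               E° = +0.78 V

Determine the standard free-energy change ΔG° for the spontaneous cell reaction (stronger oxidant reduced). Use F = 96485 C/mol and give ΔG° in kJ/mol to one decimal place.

-611.7 kJ/mol

Hg₂²⁺/Hg (E° = +0.78 V) is the cathode; Mg²⁺/Mg (E° = -2.39 V) is the anode, so E°cell = +3.17 V.
Balancing electrons gives n = 2 (lcm of 2 and 2).
ΔG° = −nFE° = −(2)(96485)(+3.17) = -611,715 J = -611.7 kJ/mol.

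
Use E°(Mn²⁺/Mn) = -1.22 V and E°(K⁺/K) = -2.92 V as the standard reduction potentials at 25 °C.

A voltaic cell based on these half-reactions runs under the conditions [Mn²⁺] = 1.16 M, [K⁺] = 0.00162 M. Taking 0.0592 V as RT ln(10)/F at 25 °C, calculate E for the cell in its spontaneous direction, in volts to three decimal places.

Mn²⁺/Mn is the cathode (higher E°), K⁺/K the anode: E°cell = -1.22 − (-2.92) = +1.70 V, n = 2.
Overall: Mn²⁺(aq) + 2 K(s) → Mn(s) + 2 K⁺(aq)
Q = [K⁺]^2 / ([Mn²⁺]); log Q = -5.645.
E = E° − (0.0592/n) log Q = +1.70 − (0.0592/2)(-5.645) = +1.867 V.

+1.867 V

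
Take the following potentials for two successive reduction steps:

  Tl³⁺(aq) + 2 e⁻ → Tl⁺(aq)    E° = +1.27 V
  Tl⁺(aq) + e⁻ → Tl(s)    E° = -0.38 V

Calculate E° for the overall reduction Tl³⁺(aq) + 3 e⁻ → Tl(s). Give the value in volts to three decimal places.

+0.720 V

Standard free energies of sequential steps add: ΔG°₃ = ΔG°₁ + ΔG°₂, so n₃E°₃ = n₁E°₁ + n₂E°₂.
E°₃ = (2×+1.27 + 1×-0.38) / 3 = (+2.160) / 3 = +0.720 V.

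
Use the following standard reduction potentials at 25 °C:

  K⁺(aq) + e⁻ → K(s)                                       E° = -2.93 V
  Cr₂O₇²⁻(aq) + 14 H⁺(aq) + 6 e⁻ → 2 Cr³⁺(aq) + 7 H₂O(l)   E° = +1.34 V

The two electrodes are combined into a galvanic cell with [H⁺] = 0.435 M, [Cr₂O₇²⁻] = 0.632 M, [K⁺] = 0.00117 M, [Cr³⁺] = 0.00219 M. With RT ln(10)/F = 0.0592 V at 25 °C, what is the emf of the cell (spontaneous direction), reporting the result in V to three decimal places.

+4.444 V

Cr₂O₇²⁻/Cr³⁺ is the cathode (higher E°), K⁺/K the anode: E°cell = +1.34 − (-2.93) = +4.27 V, n = 6.
Overall: Cr₂O₇²⁻(aq) + 14 H⁺(aq) + 6 K(s) → 2 Cr³⁺(aq) + 7 H₂O(l) + 6 K⁺(aq)
Q = [Cr³⁺]^2·[K⁺]^6 / ([Cr₂O₇²⁻]·[H⁺]^14); log Q = -17.650.
E = E° − (0.0592/n) log Q = +4.27 − (0.0592/6)(-17.650) = +4.444 V.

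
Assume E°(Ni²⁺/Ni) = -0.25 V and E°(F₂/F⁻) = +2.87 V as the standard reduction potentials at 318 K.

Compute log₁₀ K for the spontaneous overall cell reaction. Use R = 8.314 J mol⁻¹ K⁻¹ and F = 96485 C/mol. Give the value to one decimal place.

98.9

Cathode: F₂/F⁻; anode: Ni²⁺/Ni. E°cell = (+2.87) − (-0.25) = +3.12 V, with n = 2.
ΔG° = −nFE° = −RT ln K, so ln K = nFE°/(RT) = (2)(96485)(+3.12) / ((8.314)(318)) = 227.723.
log₁₀ K = 227.723 / ln 10 = 98.9.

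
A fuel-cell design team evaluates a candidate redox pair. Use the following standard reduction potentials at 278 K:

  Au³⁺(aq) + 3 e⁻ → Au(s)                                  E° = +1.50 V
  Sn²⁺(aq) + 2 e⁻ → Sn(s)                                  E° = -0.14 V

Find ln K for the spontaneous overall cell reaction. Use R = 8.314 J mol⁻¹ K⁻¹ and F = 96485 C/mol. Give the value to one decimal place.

Cathode: Au³⁺/Au; anode: Sn²⁺/Sn. E°cell = (+1.50) − (-0.14) = +1.64 V, with n = 6.
ΔG° = −nFE° = −RT ln K, so ln K = nFE°/(RT) = (6)(96485)(+1.64) / ((8.314)(278)) = 410.771.

410.8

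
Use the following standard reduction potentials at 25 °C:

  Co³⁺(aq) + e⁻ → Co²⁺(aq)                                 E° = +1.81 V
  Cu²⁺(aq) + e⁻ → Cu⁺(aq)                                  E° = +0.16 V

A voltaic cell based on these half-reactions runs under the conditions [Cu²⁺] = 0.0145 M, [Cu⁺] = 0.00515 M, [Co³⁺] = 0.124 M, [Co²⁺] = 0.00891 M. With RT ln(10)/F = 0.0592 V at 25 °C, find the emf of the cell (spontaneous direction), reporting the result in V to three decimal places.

Co³⁺/Co²⁺ is the cathode (higher E°), Cu²⁺/Cu⁺ the anode: E°cell = +1.81 − (+0.16) = +1.65 V, n = 1.
Overall: Co³⁺(aq) + Cu⁺(aq) → Co²⁺(aq) + Cu²⁺(aq)
Q = [Co²⁺]·[Cu²⁺] / ([Co³⁺]·[Cu⁺]); log Q = -0.694.
E = E° − (0.0592/n) log Q = +1.65 − (0.0592/1)(-0.694) = +1.691 V.

+1.691 V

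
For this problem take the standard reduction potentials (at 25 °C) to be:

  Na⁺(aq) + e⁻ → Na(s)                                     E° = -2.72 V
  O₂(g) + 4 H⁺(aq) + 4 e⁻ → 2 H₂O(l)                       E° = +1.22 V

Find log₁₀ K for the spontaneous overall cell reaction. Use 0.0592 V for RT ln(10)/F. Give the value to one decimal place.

Cathode: O₂/H₂O; anode: Na⁺/Na. E°cell = +3.94 V, n = 4.
log K = nE°cell / 0.0592 = (4)(+3.94) / 0.0592 = 266.2.

266.2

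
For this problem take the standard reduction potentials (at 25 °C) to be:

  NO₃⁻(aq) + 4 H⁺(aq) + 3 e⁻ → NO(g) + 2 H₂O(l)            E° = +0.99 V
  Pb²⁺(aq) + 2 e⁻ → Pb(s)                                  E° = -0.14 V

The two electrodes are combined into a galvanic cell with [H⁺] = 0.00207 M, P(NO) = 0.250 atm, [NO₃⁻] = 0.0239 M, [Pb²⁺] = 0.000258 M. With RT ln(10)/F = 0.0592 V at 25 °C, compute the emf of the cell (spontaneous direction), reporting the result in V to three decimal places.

+1.004 V

NO₃⁻/NO is the cathode (higher E°), Pb²⁺/Pb the anode: E°cell = +0.99 − (-0.14) = +1.13 V, n = 6.
Overall: 2 NO₃⁻(aq) + 8 H⁺(aq) + 3 Pb(s) → 2 NO(g) + 4 H₂O(l) + 3 Pb²⁺(aq)
Q = P(NO)^2·[Pb²⁺]^3 / ([NO₃⁻]^2·[H⁺]^8); log Q = 12.746.
E = E° − (0.0592/n) log Q = +1.13 − (0.0592/6)(12.746) = +1.004 V.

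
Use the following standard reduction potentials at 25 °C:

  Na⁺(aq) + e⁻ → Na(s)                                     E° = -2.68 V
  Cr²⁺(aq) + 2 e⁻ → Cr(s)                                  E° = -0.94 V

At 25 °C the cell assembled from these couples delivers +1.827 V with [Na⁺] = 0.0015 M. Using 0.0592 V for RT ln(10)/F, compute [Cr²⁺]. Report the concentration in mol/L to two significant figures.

Cr²⁺/Cr is the cathode, Na⁺/Na the anode: E°cell = +1.74 V, n = 2.
Overall reaction: Cr²⁺(aq) + 2 Na(s) → Cr(s) + 2 Na⁺(aq); Q = [Na⁺]^2/[Cr²⁺]^1.
From E = E° − (0.0592/n) log Q: log Q = (E° − E)·n/0.0592 = (+1.74 − (+1.827))·2/0.0592 = -2.9392.
So 1·log[Cr²⁺] = 2·log(0.0015) − log Q = -5.6478 − (-2.9392) = -2.7086; [Cr²⁺] = 10^(-2.7086) ≈ 0.0020 M.

0.0020 M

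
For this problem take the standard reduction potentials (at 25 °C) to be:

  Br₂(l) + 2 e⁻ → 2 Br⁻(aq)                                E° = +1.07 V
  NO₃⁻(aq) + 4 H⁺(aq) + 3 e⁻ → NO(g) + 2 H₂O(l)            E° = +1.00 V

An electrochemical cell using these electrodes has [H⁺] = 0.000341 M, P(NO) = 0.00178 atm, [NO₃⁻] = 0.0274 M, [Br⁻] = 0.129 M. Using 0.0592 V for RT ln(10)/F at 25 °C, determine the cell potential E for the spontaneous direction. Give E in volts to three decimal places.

+0.373 V

Br₂/Br⁻ is the cathode (higher E°), NO₃⁻/NO the anode: E°cell = +1.07 − (+1.00) = +0.07 V, n = 6.
Overall: 3 Br₂(l) + 2 NO(g) + 4 H₂O(l) → 6 Br⁻(aq) + 2 NO₃⁻(aq) + 8 H⁺(aq)
Q = [Br⁻]^6·[NO₃⁻]^2·[H⁺]^8 / (P(NO)^2); log Q = -30.700.
E = E° − (0.0592/n) log Q = +0.07 − (0.0592/6)(-30.700) = +0.373 V.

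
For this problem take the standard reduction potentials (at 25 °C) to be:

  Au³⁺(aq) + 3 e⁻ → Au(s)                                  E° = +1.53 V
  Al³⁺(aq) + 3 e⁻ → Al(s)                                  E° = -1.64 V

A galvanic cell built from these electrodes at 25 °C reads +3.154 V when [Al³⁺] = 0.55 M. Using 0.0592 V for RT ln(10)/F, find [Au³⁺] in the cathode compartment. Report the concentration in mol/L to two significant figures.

0.085 M

Au³⁺/Au is the cathode, Al³⁺/Al the anode: E°cell = +3.17 V, n = 3.
Overall reaction: Au³⁺(aq) + Al(s) → Au(s) + Al³⁺(aq); Q = [Al³⁺]^1/[Au³⁺]^1.
From E = E° − (0.0592/n) log Q: log Q = (E° − E)·n/0.0592 = (+3.17 − (+3.154))·3/0.0592 = 0.8108.
So 1·log[Au³⁺] = 1·log(0.55) − log Q = -0.2596 − (0.8108) = -1.0704; [Au³⁺] = 10^(-1.0704) ≈ 0.085 M.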